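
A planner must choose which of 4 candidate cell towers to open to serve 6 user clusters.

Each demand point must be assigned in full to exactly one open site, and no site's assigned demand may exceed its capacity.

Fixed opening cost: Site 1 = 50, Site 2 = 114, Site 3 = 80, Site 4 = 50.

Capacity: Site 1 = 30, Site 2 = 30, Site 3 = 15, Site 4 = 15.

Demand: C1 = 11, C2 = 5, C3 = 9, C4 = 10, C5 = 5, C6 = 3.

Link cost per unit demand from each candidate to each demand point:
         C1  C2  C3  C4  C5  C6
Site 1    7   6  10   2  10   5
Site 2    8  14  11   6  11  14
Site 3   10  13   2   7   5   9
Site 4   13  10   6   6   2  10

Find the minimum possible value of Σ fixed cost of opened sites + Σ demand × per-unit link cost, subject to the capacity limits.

Open {Site 1, Site 4}; cheapest assignment that respects the capacities:
  Site 1 (cap 30, load 29): C1, C2, C4, C6 — cost 11×7 + 5×6 + 10×2 + 3×5 = 142
  Site 4 (cap 15, load 14): C3, C5 — cost 9×6 + 5×2 = 64
  Shipping 206, fixed 100 → total 306.
  Any other capacity-feasible assignment to {Site 1, Site 4} ships for at least 206.
Compare {Site 1, Site 3}: its best feasible assignment gives total 315.
Compare {Site 1, Site 3, Site 4}: its best feasible assignment gives total 350.
Every other set of open sites that can feasibly serve all demand totals ≥ 315 even under its best assignment. Minimum: 306.

306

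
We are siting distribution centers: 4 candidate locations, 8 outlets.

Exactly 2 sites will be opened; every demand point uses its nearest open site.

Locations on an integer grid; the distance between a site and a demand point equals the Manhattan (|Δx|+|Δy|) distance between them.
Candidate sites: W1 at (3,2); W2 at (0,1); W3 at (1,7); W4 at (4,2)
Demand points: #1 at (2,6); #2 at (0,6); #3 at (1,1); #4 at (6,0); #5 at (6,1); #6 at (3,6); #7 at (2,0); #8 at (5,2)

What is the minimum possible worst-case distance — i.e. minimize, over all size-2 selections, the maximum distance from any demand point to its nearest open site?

4

Open {W3, W4}.
  Farthest demand point is #3 at distance 4 (to W4); all others are ≤ 4.
With {W1, W2} the worst case is 5.
With {W1, W3} the worst case is 5.
No size-2 selection achieves below 4.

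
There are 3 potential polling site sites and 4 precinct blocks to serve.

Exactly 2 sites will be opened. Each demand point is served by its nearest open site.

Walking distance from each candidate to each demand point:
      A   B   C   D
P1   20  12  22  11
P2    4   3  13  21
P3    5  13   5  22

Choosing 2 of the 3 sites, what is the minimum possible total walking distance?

Open {P1, P2}.
  A→P2 4, B→P2 3, C→P2 13, D→P1 11  ⇒ total 31.
Compare {P1, P3}: total 33.
Compare {P2, P3}: total 33.

31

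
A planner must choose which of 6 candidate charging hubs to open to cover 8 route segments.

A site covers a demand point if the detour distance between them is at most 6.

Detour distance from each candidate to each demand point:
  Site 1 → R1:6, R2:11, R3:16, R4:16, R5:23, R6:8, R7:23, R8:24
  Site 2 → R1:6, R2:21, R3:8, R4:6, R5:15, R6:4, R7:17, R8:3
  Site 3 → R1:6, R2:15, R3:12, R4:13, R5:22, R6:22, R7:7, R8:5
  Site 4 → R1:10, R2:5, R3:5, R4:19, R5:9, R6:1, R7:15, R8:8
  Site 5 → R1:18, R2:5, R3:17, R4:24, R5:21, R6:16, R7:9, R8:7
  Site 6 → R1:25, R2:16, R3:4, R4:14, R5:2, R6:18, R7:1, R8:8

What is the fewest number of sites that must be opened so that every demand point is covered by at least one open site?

3

Coverage sets (demand points within 6 of each site):
  Site 1: {R1}
  Site 2: {R1, R4, R6, R8}
  Site 3: {R1, R8}
  Site 4: {R2, R3, R6}
  Site 5: {R2}
  Site 6: {R3, R5, R7}
No 2 sites suffice: every size-2 union leaves at least one demand point uncovered.
But {Site 2, Site 4, Site 6} covers everything, so the minimum is 3.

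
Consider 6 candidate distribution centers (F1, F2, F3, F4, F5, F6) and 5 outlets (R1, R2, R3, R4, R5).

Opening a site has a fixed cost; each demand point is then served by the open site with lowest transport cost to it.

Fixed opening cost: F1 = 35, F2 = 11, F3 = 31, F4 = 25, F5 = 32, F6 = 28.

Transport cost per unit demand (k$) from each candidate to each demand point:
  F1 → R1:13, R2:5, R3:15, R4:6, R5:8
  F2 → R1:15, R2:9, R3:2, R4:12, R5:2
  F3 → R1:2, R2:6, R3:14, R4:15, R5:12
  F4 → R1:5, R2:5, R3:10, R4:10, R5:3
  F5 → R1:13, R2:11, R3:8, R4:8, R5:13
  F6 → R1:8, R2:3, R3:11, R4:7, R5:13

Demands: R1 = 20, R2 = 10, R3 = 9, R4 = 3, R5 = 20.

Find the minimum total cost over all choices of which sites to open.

219

Open {F2, F3, F6}: assign each demand point to its cheapest open site.
  R1→F3 20×2=40, R2→F6 10×3=30, R3→F2 9×2=18, R4→F6 3×7=21, R5→F2 20×2=40
  transport cost 149, fixed 70 → total 219.
Compare {F2, F3}: transport cost 194 + fixed 42 = 236.
Compare {F1, F2, F3}: transport cost 166 + fixed 77 = 243.
Compare {F2, F3, F4, F6}: transport cost 149 + fixed 95 = 244.
All other subsets cost ≥ 236. Minimum total cost: 219.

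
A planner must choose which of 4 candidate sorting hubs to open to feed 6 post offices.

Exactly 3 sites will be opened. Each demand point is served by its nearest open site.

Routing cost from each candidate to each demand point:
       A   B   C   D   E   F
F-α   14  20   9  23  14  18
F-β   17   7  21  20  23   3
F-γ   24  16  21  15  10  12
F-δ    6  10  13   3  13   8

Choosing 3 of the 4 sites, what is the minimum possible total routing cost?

41

Open {F-α, F-β, F-δ}.
  A→F-δ 6, B→F-β 7, C→F-α 9, D→F-δ 3, E→F-δ 13, F→F-β 3  ⇒ total 41.
Compare {F-β, F-γ, F-δ}: total 42.
Compare {F-α, F-γ, F-δ}: total 46.
No size-3 selection does better; minimum is 41.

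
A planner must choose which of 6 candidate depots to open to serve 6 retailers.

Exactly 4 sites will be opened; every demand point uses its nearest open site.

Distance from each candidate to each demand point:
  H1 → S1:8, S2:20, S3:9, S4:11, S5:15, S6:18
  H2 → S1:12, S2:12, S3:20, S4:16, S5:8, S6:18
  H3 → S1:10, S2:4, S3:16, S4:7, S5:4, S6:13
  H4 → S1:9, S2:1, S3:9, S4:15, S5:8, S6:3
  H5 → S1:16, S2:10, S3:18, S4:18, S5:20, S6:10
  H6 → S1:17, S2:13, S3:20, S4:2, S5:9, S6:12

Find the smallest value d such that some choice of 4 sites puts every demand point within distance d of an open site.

Open {H1, H2, H3, H4}.
  Farthest demand point is S3 at distance 9 (to H1); all others are ≤ 9.
With {H1, H2, H4, H6} the worst case is 9.
With {H1, H3, H4, H5} the worst case is 9.
No size-4 selection achieves below 9.

9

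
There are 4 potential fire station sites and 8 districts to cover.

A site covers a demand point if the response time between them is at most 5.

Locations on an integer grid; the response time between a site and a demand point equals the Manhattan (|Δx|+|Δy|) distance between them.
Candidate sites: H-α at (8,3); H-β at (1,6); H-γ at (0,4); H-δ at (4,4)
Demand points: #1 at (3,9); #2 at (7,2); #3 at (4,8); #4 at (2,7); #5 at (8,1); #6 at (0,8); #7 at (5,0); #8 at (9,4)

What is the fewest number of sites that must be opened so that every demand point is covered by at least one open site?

3

Coverage sets (demand points within 5 of each site):
  H-α: {#2, #5, #8}
  H-β: {#1, #3, #4, #6}
  H-γ: {#4, #6}
  H-δ: {#2, #3, #4, #7, #8}
No 2 sites suffice: every size-2 union leaves at least one demand point uncovered.
But {H-α, H-β, H-δ} covers everything, so the minimum is 3.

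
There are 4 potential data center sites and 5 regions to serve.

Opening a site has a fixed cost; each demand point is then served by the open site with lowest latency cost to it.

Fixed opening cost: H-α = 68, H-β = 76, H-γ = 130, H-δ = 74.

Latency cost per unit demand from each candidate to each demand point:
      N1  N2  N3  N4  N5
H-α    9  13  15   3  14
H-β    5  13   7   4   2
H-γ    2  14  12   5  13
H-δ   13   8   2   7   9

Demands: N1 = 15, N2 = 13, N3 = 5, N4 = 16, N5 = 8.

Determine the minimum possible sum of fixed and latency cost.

Open {H-β, H-δ}: assign each demand point to its cheapest open site.
  N1→H-β 15×5=75, N2→H-δ 13×8=104, N3→H-δ 5×2=10, N4→H-β 16×4=64, N5→H-β 8×2=16
  latency cost 269, fixed 150 → total 419.
Compare {H-β}: latency cost 359 + fixed 76 = 435.
Compare {H-α, H-β, H-δ}: latency cost 253 + fixed 218 = 471.
Compare {H-α, H-β}: latency cost 343 + fixed 144 = 487.
All other subsets cost ≥ 435. Minimum total cost: 419.

419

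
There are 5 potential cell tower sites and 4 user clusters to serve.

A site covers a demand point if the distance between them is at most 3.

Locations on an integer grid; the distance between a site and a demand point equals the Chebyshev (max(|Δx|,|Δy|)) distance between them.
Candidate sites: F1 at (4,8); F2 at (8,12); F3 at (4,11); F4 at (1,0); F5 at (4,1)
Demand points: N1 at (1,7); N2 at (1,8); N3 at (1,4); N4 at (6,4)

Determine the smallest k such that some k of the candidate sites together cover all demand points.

2

Coverage sets (demand points within 3 of each site):
  F1: {N1, N2}
  F2: {}
  F3: {N2}
  F4: {}
  F5: {N3, N4}
No single site covers all 4 demand points.
But {F1, F5} covers everything, so the minimum is 2.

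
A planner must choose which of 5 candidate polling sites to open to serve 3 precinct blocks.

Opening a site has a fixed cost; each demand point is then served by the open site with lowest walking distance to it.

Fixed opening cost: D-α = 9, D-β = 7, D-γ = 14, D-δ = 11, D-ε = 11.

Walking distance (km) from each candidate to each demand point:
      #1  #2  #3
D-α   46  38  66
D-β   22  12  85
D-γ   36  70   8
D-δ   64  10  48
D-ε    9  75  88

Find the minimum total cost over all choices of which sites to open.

61

Open {D-β, D-γ, D-ε}: assign each demand point to its cheapest open site.
  #1→D-ε 9, #2→D-β 12, #3→D-γ 8
  walking distance 29, fixed 32 → total 61.
Compare {D-β, D-γ}: walking distance 42 + fixed 21 = 63.
Compare {D-γ, D-δ, D-ε}: walking distance 27 + fixed 36 = 63.
Compare {D-α, D-β, D-γ, D-ε}: walking distance 29 + fixed 41 = 70.
All other subsets cost ≥ 63. Minimum total cost: 61.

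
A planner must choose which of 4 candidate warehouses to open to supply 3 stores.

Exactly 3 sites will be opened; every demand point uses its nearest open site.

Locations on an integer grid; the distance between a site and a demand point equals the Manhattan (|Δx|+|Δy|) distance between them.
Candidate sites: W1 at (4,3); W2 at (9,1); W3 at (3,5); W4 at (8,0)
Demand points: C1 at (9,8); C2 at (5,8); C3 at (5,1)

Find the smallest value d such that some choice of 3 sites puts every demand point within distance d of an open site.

7

Open {W1, W2, W3}.
  Farthest demand point is C1 at distance 7 (to W2); all others are ≤ 7.
With {W1, W2, W4} the worst case is 7.
With {W2, W3, W4} the worst case is 7.
No size-3 selection achieves below 7.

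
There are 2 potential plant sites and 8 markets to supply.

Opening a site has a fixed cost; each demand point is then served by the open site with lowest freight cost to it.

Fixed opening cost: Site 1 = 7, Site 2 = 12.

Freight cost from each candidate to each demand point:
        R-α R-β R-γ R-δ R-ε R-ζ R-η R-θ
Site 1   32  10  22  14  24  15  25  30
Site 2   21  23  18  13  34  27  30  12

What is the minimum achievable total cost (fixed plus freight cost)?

157

Open {Site 1, Site 2}: assign each demand point to its cheapest open site.
  R-α→Site 2 21, R-β→Site 1 10, R-γ→Site 2 18, R-δ→Site 2 13, R-ε→Site 1 24, R-ζ→Site 1 15, R-η→Site 1 25, R-θ→Site 2 12
  freight cost 138, fixed 19 → total 157.
Compare {Site 1}: freight cost 172 + fixed 7 = 179.
Compare {Site 2}: freight cost 178 + fixed 12 = 190.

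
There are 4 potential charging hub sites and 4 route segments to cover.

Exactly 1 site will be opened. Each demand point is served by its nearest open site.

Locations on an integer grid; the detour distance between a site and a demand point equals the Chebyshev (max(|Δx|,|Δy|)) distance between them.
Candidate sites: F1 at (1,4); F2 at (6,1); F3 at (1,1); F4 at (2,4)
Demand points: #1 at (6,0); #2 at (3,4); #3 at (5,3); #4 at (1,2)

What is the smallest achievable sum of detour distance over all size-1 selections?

10

Open {F4}.
  #1→F4 4, #2→F4 1, #3→F4 3, #4→F4 2  ⇒ total 10.
Compare {F2}: total 11.
Compare {F1}: total 13.
No size-1 selection does better; minimum is 10.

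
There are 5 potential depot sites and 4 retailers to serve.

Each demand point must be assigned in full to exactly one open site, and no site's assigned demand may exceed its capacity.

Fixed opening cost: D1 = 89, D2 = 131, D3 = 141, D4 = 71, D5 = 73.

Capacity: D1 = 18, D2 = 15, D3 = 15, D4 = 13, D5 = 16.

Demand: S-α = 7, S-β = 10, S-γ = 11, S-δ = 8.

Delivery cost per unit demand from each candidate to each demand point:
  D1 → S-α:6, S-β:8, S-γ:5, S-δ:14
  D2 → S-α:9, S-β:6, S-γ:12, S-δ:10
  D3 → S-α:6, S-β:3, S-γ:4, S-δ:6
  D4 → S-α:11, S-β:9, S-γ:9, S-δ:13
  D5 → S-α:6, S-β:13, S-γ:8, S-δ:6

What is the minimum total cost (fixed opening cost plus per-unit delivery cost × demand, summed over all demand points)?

468

Open {D1, D4, D5}; cheapest assignment that respects the capacities:
  D1 (cap 18, load 18): S-α, S-γ — cost 7×6 + 11×5 = 97
  D4 (cap 13, load 10): S-β — cost 10×9 = 90
  D5 (cap 16, load 8): S-δ — cost 8×6 = 48
  Shipping 235, fixed 233 → total 468.
  Any other capacity-feasible assignment to {D1, D4, D5} ships for at least 235.
Compare {D1, D3, D5}: its best feasible assignment gives total 478.
Compare {D1, D2, D5}: its best feasible assignment gives total 498.
Every other set of open sites that can feasibly serve all demand totals ≥ 478 even under its best assignment. Minimum: 468.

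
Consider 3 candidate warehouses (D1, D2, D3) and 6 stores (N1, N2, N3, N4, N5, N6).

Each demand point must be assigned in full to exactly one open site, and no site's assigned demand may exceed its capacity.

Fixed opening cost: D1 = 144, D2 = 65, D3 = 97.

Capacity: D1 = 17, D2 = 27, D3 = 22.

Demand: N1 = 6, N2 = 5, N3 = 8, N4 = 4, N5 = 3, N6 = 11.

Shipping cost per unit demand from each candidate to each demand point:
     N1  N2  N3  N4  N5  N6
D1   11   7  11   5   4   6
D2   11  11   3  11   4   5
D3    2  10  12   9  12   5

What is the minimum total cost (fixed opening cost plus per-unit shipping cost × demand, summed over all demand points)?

351

Open {D2, D3}; cheapest assignment that respects the capacities:
  D2 (cap 27, load 22): N3, N5, N6 — cost 8×3 + 3×4 + 11×5 = 91
  D3 (cap 22, load 15): N1, N2, N4 — cost 6×2 + 5×10 + 4×9 = 98
  Shipping 189, fixed 162 → total 351.
  Any other capacity-feasible assignment to {D2, D3} ships for at least 189.
Compare {D1, D2}: its best feasible assignment gives total 421.
Compare {D1, D2, D3}: its best feasible assignment gives total 464.
Every other set of open sites that can feasibly serve all demand totals ≥ 421 even under its best assignment. Minimum: 351.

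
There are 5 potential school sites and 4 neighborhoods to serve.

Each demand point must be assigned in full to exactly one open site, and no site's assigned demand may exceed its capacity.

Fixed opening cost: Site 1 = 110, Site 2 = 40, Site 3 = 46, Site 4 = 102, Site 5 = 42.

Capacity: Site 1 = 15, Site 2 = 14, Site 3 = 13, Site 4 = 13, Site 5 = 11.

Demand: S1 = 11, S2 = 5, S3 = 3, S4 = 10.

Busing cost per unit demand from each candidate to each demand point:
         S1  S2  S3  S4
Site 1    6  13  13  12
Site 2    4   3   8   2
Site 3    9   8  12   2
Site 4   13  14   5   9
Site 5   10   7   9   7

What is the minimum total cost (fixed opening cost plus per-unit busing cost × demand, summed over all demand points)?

251

Open {Site 2, Site 3, Site 5}; cheapest assignment that respects the capacities:
  Site 2 (cap 14, load 14): S1, S3 — cost 11×4 + 3×8 = 68
  Site 3 (cap 13, load 10): S4 — cost 10×2 = 20
  Site 5 (cap 11, load 5): S2 — cost 5×7 = 35
  Shipping 123, fixed 128 → total 251.
  Any other capacity-feasible assignment to {Site 2, Site 3, Site 5} ships for at least 123.
Compare {Site 1, Site 2, Site 3}: its best feasible assignment gives total 321.
Compare {Site 1, Site 2, Site 5}: its best feasible assignment gives total 337.
Every other set of open sites that can feasibly serve all demand totals ≥ 321 even under its best assignment. Minimum: 251.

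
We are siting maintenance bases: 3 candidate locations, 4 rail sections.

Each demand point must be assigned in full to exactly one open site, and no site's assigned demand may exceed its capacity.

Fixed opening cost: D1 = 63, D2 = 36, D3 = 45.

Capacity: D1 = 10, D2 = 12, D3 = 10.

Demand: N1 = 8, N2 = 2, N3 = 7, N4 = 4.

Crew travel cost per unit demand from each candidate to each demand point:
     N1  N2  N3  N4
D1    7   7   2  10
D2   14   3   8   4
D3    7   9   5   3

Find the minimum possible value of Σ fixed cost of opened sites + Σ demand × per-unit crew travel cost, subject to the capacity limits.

227

Open {D2, D3}; cheapest assignment that respects the capacities:
  D2 (cap 12, load 11): N3, N4 — cost 7×8 + 4×4 = 72
  D3 (cap 10, load 10): N1, N2 — cost 8×7 + 2×9 = 74
  Shipping 146, fixed 81 → total 227.
  Any other capacity-feasible assignment to {D2, D3} ships for at least 146.
Compare {D1, D2, D3}: its best feasible assignment gives total 236.
Compare {D1, D2}: its best feasible assignment gives total 241.
Every other set of open sites that can feasibly serve all demand totals ≥ 236 even under its best assignment. Minimum: 227.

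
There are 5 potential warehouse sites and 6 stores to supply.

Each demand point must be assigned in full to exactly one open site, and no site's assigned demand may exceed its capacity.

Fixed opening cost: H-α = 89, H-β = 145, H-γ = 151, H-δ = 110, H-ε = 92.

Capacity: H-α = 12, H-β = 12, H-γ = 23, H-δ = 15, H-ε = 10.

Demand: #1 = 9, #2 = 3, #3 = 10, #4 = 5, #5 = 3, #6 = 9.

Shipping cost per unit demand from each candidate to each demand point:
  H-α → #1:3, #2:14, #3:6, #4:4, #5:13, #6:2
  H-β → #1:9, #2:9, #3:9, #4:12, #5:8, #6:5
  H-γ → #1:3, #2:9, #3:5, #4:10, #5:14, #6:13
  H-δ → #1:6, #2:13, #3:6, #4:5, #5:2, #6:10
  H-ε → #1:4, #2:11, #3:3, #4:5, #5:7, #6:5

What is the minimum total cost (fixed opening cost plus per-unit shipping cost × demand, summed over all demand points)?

500

Open {H-α, H-γ, H-ε}; cheapest assignment that respects the capacities:
  H-α (cap 12, load 9): #6 — cost 9×2 = 18
  H-γ (cap 23, load 22): #1, #2, #3 — cost 9×3 + 3×9 + 10×5 = 104
  H-ε (cap 10, load 8): #4, #5 — cost 5×5 + 3×7 = 46
  Shipping 168, fixed 332 → total 500.
  Any other capacity-feasible assignment to {H-α, H-γ, H-ε} ships for at least 168.
Compare {H-α, H-γ, H-δ}: its best feasible assignment gives total 503.
Compare {H-γ, H-δ, H-ε}: its best feasible assignment gives total 533.
Every other set of open sites that can feasibly serve all demand totals ≥ 503 even under its best assignment. Minimum: 500.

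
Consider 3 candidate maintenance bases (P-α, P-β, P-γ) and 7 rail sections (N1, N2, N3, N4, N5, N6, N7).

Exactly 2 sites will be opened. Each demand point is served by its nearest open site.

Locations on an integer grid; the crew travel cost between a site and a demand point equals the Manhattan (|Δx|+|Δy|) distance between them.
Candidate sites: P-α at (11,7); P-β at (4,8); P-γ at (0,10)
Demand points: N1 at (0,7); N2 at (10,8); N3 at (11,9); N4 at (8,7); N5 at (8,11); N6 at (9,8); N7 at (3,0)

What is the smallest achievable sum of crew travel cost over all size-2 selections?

Open {P-α, P-β}.
  N1→P-β 5, N2→P-α 2, N3→P-α 2, N4→P-α 3, N5→P-α 7, N6→P-α 3, N7→P-β 9  ⇒ total 31.
Compare {P-α, P-γ}: total 33.
Compare {P-β, P-γ}: total 43.

31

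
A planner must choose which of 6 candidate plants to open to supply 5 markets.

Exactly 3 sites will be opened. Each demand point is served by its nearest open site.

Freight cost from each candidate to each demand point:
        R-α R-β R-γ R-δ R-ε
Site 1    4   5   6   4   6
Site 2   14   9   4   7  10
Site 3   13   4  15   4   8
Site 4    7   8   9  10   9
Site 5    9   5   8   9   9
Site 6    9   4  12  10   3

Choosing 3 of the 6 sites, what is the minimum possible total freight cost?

Open {Site 1, Site 2, Site 6}.
  R-α→Site 1 4, R-β→Site 6 4, R-γ→Site 2 4, R-δ→Site 1 4, R-ε→Site 6 3  ⇒ total 19.
Compare {Site 1, Site 3, Site 6}: total 21.
Compare {Site 1, Site 4, Site 6}: total 21.
No size-3 selection does better; minimum is 19.

19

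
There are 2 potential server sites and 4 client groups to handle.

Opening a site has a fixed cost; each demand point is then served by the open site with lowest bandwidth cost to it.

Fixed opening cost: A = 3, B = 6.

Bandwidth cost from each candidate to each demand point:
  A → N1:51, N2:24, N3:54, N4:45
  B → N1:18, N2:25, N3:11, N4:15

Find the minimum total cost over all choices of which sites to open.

75

Open {B}: assign each demand point to its cheapest open site.
  N1→B 18, N2→B 25, N3→B 11, N4→B 15
  bandwidth cost 69, fixed 6 → total 75.
Compare {A, B}: bandwidth cost 68 + fixed 9 = 77.
Compare {A}: bandwidth cost 174 + fixed 3 = 177.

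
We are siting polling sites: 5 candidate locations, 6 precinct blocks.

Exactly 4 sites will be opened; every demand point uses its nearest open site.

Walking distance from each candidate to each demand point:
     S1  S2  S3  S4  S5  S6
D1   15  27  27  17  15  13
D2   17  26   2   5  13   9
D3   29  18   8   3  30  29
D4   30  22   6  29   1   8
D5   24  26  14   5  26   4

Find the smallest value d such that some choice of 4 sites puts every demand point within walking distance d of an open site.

Open {D1, D2, D3, D4}.
  Farthest demand point is S2 at walking distance 18 (to D3); all others are ≤ 18.
With {D1, D2, D3, D5} the worst case is 18.
With {D1, D3, D4, D5} the worst case is 18.
No size-4 selection achieves below 18.

18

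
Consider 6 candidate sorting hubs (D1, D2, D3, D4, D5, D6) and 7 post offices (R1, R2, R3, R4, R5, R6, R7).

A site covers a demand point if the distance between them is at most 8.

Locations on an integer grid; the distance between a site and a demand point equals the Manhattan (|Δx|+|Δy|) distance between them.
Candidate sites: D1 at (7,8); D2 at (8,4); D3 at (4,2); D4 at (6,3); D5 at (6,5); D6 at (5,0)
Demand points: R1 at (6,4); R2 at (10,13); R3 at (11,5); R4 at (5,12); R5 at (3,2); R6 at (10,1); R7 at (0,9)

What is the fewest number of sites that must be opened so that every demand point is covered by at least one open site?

2

Coverage sets (demand points within 8 of each site):
  D1: {R1, R2, R3, R4, R7}
  D2: {R1, R3, R5, R6}
  D3: {R1, R5, R6}
  D4: {R1, R3, R5, R6}
  D5: {R1, R3, R4, R5, R6}
  D6: {R1, R5, R6}
No single site covers all 7 demand points.
But {D1, D2} covers everything, so the minimum is 2.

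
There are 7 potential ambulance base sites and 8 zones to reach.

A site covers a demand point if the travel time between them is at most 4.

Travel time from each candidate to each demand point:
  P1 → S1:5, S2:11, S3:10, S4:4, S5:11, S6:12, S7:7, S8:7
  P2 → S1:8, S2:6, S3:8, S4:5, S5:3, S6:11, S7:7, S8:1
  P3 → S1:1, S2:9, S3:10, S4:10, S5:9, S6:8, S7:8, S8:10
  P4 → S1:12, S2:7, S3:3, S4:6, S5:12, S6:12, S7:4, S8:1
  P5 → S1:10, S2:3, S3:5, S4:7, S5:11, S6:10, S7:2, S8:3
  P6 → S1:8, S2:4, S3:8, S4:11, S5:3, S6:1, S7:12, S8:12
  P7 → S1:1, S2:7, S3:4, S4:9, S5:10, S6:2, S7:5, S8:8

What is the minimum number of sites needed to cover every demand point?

Coverage sets (demand points within 4 of each site):
  P1: {S4}
  P2: {S5, S8}
  P3: {S1}
  P4: {S3, S7, S8}
  P5: {S2, S7, S8}
  P6: {S2, S5, S6}
  P7: {S1, S3, S6}
No 3 sites suffice: every size-3 union leaves at least one demand point uncovered.
But {P1, P2, P5, P7} covers everything, so the minimum is 4.

4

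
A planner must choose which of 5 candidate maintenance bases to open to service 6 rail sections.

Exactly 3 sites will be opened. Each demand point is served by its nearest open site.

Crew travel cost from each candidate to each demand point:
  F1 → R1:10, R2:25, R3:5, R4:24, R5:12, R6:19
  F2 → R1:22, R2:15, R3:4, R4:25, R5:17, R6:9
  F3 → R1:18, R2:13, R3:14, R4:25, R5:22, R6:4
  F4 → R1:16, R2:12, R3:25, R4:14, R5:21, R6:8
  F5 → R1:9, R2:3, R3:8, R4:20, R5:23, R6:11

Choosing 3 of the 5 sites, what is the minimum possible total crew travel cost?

51

Open {F1, F4, F5}.
  R1→F5 9, R2→F5 3, R3→F1 5, R4→F4 14, R5→F1 12, R6→F4 8  ⇒ total 51.
Compare {F1, F3, F5}: total 53.
Compare {F2, F4, F5}: total 55.
No size-3 selection does better; minimum is 51.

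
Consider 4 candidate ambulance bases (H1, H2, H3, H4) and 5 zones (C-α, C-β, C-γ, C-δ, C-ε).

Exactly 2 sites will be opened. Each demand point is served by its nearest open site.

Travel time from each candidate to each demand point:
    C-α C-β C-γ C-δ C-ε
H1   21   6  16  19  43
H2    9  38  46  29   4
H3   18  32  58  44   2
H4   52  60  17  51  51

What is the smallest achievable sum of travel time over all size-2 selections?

Open {H1, H2}.
  C-α→H2 9, C-β→H1 6, C-γ→H1 16, C-δ→H1 19, C-ε→H2 4  ⇒ total 54.
Compare {H1, H3}: total 61.
Compare {H2, H4}: total 97.
No size-2 selection does better; minimum is 54.

54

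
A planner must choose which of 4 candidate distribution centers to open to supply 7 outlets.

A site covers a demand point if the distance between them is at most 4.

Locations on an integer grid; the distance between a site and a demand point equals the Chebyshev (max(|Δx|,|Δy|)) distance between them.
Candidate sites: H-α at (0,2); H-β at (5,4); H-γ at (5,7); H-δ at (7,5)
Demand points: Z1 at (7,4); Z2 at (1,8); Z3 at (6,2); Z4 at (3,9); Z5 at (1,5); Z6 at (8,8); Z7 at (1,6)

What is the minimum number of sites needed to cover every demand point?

2

Coverage sets (demand points within 4 of each site):
  H-α: {Z5, Z7}
  H-β: {Z1, Z2, Z3, Z5, Z6, Z7}
  H-γ: {Z1, Z2, Z4, Z5, Z6, Z7}
  H-δ: {Z1, Z3, Z4, Z6}
No single site covers all 7 demand points.
But {H-β, H-γ} covers everything, so the minimum is 2.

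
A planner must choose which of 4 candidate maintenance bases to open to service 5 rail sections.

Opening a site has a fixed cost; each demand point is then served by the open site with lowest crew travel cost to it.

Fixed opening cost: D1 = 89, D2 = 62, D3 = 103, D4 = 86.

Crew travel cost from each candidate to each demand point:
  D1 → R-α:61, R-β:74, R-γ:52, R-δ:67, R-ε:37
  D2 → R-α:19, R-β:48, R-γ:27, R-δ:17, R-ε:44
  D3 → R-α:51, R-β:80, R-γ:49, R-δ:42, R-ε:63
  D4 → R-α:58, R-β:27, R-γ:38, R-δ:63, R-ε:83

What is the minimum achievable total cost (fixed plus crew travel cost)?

Open {D2}: assign each demand point to its cheapest open site.
  R-α→D2 19, R-β→D2 48, R-γ→D2 27, R-δ→D2 17, R-ε→D2 44
  crew travel cost 155, fixed 62 → total 217.
Compare {D2, D4}: crew travel cost 134 + fixed 148 = 282.
Compare {D1, D2}: crew travel cost 148 + fixed 151 = 299.
Compare {D2, D3}: crew travel cost 155 + fixed 165 = 320.
All other subsets cost ≥ 282. Minimum total cost: 217.

217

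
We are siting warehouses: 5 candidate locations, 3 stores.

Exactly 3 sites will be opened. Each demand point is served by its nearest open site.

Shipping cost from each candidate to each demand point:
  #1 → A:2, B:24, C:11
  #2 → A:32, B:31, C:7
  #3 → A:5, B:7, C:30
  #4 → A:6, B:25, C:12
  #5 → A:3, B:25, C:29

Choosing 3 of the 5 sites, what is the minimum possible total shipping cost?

Open {#1, #2, #3}.
  A→#1 2, B→#3 7, C→#2 7  ⇒ total 16.
Compare {#2, #3, #5}: total 17.
Compare {#2, #3, #4}: total 19.
No size-3 selection does better; minimum is 16.

16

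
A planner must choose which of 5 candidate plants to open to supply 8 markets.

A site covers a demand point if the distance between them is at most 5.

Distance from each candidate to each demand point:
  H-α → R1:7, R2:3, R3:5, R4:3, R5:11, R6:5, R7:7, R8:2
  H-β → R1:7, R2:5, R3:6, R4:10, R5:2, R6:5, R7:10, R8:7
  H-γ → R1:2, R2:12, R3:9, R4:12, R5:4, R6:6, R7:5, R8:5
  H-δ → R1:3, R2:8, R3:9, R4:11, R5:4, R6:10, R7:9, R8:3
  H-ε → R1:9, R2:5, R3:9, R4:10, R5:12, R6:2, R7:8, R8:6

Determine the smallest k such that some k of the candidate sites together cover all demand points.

Coverage sets (demand points within 5 of each site):
  H-α: {R2, R3, R4, R6, R8}
  H-β: {R2, R5, R6}
  H-γ: {R1, R5, R7, R8}
  H-δ: {R1, R5, R8}
  H-ε: {R2, R6}
No single site covers all 8 demand points.
But {H-α, H-γ} covers everything, so the minimum is 2.

2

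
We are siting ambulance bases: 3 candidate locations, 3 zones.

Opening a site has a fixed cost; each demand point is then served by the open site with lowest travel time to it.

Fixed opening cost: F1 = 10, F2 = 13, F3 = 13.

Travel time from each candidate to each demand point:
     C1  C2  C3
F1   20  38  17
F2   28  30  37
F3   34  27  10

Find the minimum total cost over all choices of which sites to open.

80

Open {F1, F3}: assign each demand point to its cheapest open site.
  C1→F1 20, C2→F3 27, C3→F3 10
  travel time 57, fixed 23 → total 80.
Compare {F3}: travel time 71 + fixed 13 = 84.
Compare {F1}: travel time 75 + fixed 10 = 85.
Compare {F1, F2}: travel time 67 + fixed 23 = 90.
All other subsets cost ≥ 84. Minimum total cost: 80.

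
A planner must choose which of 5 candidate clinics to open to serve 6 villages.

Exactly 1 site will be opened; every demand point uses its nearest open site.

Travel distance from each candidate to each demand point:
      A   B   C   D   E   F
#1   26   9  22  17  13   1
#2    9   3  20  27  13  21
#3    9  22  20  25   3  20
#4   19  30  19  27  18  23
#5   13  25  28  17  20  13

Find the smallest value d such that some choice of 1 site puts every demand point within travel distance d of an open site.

25

Open {#3}.
  Farthest demand point is D at travel distance 25 (to #3); all others are ≤ 25.
With {#1} the worst case is 26.
With {#2} the worst case is 27.
No size-1 selection achieves below 25.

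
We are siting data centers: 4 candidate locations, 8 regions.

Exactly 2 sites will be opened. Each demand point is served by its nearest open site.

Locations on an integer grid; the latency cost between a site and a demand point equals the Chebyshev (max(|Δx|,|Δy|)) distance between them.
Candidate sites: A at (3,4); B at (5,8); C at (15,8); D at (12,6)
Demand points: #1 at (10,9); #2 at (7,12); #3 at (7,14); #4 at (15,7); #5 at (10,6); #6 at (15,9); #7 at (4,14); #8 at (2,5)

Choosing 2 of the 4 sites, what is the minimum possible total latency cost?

Open {B, D}.
  #1→D 3, #2→B 4, #3→B 6, #4→D 3, #5→D 2, #6→D 3, #7→B 6, #8→B 3  ⇒ total 30.
Compare {B, C}: total 31.
Compare {A, D}: total 34.
No size-2 selection does better; minimum is 30.

30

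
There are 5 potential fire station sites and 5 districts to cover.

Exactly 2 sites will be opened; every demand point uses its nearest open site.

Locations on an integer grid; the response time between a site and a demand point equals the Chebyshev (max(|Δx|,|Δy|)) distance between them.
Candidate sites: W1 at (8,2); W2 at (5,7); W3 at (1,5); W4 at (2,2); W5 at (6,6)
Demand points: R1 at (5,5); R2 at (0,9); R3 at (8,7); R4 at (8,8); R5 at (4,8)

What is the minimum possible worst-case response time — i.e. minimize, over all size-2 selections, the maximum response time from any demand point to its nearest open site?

4

Open {W2, W3}.
  Farthest demand point is R2 at response time 4 (to W3); all others are ≤ 4.
With {W3, W5} the worst case is 4.
With {W1, W2} the worst case is 5.
No size-2 selection achieves below 4.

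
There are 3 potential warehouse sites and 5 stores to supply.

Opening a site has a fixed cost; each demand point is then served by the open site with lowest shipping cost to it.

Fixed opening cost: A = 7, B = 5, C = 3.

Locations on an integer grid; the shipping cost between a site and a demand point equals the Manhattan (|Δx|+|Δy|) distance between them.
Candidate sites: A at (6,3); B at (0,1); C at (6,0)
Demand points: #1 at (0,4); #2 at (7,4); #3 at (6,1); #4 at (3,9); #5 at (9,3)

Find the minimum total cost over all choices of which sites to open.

30

Open {A}: assign each demand point to its cheapest open site.
  #1→A 7, #2→A 2, #3→A 2, #4→A 9, #5→A 3
  shipping cost 23, fixed 7 → total 30.
Compare {A, B}: shipping cost 19 + fixed 12 = 31.
Compare {A, C}: shipping cost 22 + fixed 10 = 32.
Compare {A, B, C}: shipping cost 18 + fixed 15 = 33.
All other subsets cost ≥ 31. Minimum total cost: 30.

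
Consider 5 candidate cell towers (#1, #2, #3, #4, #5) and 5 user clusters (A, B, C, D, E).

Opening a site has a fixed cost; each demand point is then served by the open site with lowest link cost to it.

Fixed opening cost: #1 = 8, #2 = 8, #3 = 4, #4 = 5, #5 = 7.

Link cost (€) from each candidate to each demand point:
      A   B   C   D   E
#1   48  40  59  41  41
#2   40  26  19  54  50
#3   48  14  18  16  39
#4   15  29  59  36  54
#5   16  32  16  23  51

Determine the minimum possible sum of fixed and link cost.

Open {#3, #4}: assign each demand point to its cheapest open site.
  A→#4 15, B→#3 14, C→#3 18, D→#3 16, E→#3 39
  link cost 102, fixed 9 → total 111.
Compare {#3, #5}: link cost 101 + fixed 11 = 112.
Compare {#3, #4, #5}: link cost 100 + fixed 16 = 116.
Compare {#1, #3, #4}: link cost 102 + fixed 17 = 119.
All other subsets cost ≥ 112. Minimum total cost: 111.

111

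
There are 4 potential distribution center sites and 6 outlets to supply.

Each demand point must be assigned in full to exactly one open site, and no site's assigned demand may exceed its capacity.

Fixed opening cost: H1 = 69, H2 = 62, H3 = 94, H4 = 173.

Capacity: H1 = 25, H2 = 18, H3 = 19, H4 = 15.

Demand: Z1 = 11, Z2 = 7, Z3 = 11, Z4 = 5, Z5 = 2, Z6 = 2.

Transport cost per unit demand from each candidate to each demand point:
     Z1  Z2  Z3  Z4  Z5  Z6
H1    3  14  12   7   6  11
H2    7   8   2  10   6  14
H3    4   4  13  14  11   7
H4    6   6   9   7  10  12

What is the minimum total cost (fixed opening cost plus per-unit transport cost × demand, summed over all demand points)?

311

Open {H1, H2}; cheapest assignment that respects the capacities:
  H1 (cap 25, load 20): Z1, Z4, Z5, Z6 — cost 11×3 + 5×7 + 2×6 + 2×11 = 102
  H2 (cap 18, load 18): Z2, Z3 — cost 7×8 + 11×2 = 78
  Shipping 180, fixed 131 → total 311.
  Any other capacity-feasible assignment to {H1, H2} ships for at least 180.
Compare {H1, H2, H3}: its best feasible assignment gives total 369.
Compare {H1, H3}: its best feasible assignment gives total 436.
Every other set of open sites that can feasibly serve all demand totals ≥ 369 even under its best assignment. Minimum: 311.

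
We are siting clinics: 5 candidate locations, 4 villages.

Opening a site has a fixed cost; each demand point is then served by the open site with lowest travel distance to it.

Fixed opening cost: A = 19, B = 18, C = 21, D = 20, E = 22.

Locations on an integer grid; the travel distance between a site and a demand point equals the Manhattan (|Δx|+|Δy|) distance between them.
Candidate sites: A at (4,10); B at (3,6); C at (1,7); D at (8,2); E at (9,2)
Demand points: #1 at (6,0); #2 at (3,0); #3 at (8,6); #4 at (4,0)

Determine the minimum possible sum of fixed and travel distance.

Open {D}: assign each demand point to its cheapest open site.
  #1→D 4, #2→D 7, #3→D 4, #4→D 6
  travel distance 21, fixed 20 → total 41.
Compare {B}: travel distance 27 + fixed 18 = 45.
Compare {E}: travel distance 25 + fixed 22 = 47.
Compare {B, D}: travel distance 20 + fixed 38 = 58.
All other subsets cost ≥ 45. Minimum total cost: 41.

41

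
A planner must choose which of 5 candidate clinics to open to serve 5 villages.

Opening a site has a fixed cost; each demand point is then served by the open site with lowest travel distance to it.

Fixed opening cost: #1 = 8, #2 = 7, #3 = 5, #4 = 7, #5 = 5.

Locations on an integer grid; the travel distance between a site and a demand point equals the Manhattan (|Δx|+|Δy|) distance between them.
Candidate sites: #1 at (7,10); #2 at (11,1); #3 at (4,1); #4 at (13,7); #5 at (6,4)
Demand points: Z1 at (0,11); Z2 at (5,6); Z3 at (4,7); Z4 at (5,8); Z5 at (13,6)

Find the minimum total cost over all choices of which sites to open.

Open {#4, #5}: assign each demand point to its cheapest open site.
  Z1→#5 13, Z2→#5 3, Z3→#5 5, Z4→#5 5, Z5→#4 1
  travel distance 27, fixed 12 → total 39.
Compare {#5}: travel distance 35 + fixed 5 = 40.
Compare {#1, #4}: travel distance 25 + fixed 15 = 40.
Compare {#1, #4, #5}: travel distance 21 + fixed 20 = 41.
All other subsets cost ≥ 40. Minimum total cost: 39.

39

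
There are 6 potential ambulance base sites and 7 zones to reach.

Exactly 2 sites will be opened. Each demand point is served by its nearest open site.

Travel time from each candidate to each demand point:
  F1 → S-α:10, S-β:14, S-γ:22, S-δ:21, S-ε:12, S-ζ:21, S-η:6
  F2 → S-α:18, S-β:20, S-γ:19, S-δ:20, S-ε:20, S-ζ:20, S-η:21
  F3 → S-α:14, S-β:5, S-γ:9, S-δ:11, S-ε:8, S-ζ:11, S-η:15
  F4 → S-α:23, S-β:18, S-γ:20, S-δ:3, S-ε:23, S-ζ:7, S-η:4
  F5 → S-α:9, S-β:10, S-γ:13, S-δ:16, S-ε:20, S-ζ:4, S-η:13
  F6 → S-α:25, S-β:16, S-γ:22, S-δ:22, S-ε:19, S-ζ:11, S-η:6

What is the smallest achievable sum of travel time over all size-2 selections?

50

Open {F3, F4}.
  S-α→F3 14, S-β→F3 5, S-γ→F3 9, S-δ→F4 3, S-ε→F3 8, S-ζ→F4 7, S-η→F4 4  ⇒ total 50.
Compare {F3, F5}: total 59.
Compare {F1, F3}: total 60.
No size-2 selection does better; minimum is 50.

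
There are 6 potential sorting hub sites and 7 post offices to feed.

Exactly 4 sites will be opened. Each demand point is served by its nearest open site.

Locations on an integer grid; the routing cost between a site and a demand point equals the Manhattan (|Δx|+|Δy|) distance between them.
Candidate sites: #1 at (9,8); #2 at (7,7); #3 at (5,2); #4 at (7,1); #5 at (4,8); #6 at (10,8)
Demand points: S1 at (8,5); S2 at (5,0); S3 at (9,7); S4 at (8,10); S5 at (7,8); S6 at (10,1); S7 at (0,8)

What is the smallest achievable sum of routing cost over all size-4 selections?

18

Open {#1, #2, #4, #5}.
  S1→#2 3, S2→#4 3, S3→#1 1, S4→#1 3, S5→#2 1, S6→#4 3, S7→#5 4  ⇒ total 18.
Compare {#1, #3, #4, #5}: total 19.
Compare {#2, #3, #4, #5}: total 19.
No size-4 selection does better; minimum is 18.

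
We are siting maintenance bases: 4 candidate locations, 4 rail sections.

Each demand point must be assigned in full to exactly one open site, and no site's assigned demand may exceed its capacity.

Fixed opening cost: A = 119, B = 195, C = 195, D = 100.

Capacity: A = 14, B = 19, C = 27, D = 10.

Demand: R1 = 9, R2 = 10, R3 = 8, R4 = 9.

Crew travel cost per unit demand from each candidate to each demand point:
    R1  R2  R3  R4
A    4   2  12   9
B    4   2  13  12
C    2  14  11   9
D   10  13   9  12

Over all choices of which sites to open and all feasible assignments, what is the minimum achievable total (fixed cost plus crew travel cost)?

Open {A, C}; cheapest assignment that respects the capacities:
  A (cap 14, load 10): R2 — cost 10×2 = 20
  C (cap 27, load 26): R1, R3, R4 — cost 9×2 + 8×11 + 9×9 = 187
  Shipping 207, fixed 314 → total 521.
  Any other capacity-feasible assignment to {A, C} ships for at least 207.
Compare {B, C}: its best feasible assignment gives total 597.
Compare {A, C, D}: its best feasible assignment gives total 605.
Every other set of open sites that can feasibly serve all demand totals ≥ 597 even under its best assignment. Minimum: 521.

521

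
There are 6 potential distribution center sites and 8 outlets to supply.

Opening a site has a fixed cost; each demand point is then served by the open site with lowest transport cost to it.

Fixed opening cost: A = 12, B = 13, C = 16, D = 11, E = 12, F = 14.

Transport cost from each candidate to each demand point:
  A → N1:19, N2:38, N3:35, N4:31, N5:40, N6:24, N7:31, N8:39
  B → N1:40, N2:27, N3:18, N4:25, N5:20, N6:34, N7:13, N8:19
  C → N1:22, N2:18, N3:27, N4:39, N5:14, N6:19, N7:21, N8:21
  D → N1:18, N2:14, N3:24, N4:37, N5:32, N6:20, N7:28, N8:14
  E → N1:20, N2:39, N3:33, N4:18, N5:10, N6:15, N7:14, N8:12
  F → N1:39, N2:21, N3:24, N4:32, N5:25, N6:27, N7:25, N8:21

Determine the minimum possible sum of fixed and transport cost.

148

Open {D, E}: assign each demand point to its cheapest open site.
  N1→D 18, N2→D 14, N3→D 24, N4→E 18, N5→E 10, N6→E 15, N7→E 14, N8→E 12
  transport cost 125, fixed 23 → total 148.
Compare {B, D, E}: transport cost 118 + fixed 36 = 154.
Compare {B, E}: transport cost 133 + fixed 25 = 158.
Compare {E, F}: transport cost 134 + fixed 26 = 160.
All other subsets cost ≥ 154. Minimum total cost: 148.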